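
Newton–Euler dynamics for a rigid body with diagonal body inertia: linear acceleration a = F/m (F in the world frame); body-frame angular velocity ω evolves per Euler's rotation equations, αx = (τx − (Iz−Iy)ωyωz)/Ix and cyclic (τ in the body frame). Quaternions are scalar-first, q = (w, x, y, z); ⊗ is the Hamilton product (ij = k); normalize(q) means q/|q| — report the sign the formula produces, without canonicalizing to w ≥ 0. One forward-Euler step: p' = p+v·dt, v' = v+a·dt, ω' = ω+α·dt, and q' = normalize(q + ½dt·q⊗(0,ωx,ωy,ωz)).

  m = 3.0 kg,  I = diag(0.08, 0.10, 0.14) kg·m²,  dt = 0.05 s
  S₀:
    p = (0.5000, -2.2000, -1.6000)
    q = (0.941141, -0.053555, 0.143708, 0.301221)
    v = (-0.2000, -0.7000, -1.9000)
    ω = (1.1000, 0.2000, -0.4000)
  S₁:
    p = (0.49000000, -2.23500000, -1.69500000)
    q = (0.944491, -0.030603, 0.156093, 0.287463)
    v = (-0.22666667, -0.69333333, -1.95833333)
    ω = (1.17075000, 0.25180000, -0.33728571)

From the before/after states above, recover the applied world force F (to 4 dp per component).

v₁ − v₀ = (-0.02666667, 0.00666667, -0.05833333)
applied force F = (-1.6000, 0.4000, -3.5000)

F = (-1.6000, 0.4000, -3.5000)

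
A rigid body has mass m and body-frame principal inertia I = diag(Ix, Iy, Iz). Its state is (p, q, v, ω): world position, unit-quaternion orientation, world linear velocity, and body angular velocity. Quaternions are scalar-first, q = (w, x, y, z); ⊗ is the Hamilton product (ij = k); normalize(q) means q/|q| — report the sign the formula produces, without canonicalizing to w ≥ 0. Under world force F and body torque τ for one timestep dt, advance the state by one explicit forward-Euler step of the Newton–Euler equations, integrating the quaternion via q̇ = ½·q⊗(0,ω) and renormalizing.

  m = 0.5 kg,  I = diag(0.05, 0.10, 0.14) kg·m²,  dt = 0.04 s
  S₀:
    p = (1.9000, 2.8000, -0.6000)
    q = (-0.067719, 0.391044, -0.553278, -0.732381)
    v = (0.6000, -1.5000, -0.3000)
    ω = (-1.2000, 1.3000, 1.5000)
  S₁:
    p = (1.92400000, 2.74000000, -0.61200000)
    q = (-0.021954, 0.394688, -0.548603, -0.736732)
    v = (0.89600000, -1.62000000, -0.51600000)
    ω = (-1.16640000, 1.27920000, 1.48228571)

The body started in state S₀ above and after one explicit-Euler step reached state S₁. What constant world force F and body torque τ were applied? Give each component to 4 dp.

F = (3.7000, -1.5000, -2.7000)
τ = (0.1200, 0.1100, -0.1400)

ω₁ − ω₀ = (0.03360000, -0.02080000, -0.01771429)
ω₀×(Iω₀) = (0.0780, 0.1620, -0.0780)
I·α + gyro = (0.1200, 0.1100, -0.1400)
v₁ − v₀ = (0.29600000, -0.12000000, -0.21600000)
F = m·Δv/dt = (3.7000, -1.5000, -2.7000)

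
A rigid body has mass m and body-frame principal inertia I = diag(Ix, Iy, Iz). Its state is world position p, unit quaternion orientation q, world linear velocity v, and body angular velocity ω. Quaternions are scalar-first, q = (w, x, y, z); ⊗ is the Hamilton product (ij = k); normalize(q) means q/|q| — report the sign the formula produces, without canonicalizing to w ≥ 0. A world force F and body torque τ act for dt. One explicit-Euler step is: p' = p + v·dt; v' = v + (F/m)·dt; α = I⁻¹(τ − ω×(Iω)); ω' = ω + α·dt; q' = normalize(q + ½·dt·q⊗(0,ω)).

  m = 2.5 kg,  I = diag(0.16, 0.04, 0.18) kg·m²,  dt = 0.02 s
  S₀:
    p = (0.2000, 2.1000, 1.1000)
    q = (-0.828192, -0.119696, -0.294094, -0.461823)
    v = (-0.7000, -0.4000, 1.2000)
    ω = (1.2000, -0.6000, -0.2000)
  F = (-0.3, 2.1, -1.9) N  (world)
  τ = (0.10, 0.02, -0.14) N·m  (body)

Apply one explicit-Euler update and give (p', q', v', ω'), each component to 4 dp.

p' = (0.1860, 2.0920, 1.1240)
q' = (-0.8294, -0.1318, -0.2949, -0.4559)
v' = (-0.7024, -0.3832, 1.1848)
ω' = (1.2104, -0.5924, -0.2252)

a = F/m = (-0.1200, 0.8400, -0.7600)
p' = p + v·dt = (0.1860, 2.0920, 1.1240)
v + (F/m)dt = (-0.7024, -0.3832, 1.1848)
precession coupling ω×(Iω) = (0.0168, 0.0048, 0.0864)
α = I⁻¹(τ − ω×Iω) = (0.5200, 0.3800, -1.2578)
ω + α·dt = (1.2104, -0.5924, -0.2252)
Hamilton product q⊗(0,ω) = (-0.1251858, -1.2121054, -0.0812116, 0.5903688)
q' = normalize(q + ½dt·q⊗(0,ω)) = (-0.8294, -0.1318, -0.2949, -0.4559)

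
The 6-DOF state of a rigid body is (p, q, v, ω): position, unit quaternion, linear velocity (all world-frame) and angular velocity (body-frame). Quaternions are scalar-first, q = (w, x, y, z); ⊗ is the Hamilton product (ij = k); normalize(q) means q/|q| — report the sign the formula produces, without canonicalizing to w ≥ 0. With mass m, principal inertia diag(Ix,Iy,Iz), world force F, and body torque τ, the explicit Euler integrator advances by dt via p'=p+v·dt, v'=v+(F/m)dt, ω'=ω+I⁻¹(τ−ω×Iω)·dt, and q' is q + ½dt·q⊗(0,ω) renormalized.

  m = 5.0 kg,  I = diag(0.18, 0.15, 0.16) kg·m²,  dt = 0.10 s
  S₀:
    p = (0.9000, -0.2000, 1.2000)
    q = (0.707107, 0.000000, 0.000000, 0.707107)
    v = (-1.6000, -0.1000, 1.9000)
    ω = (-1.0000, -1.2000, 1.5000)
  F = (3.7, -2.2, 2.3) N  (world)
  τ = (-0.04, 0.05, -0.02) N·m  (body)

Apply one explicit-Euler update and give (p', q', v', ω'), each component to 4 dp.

p + v·dt = (0.7400, -0.2100, 1.3900)
new velocity v' = (-1.5260, -0.1440, 1.9460)
angular accel α = (-0.1222, 0.5333, 0.1000)
ω' = ω + α·dt = (-1.0122, -1.1467, 1.5100)
Hamilton product q⊗(0,ω) = (-1.0606605, 0.1414214, -1.5556354, 1.0606605)
q + ½dt·q⊗(0,ω), renormalized = (0.6503, 0.0070, -0.0773, 0.7557)

p' = (0.7400, -0.2100, 1.3900)
q' = (0.6503, 0.0070, -0.0773, 0.7557)
v' = (-1.5260, -0.1440, 1.9460)
ω' = (-1.0122, -1.1467, 1.5100)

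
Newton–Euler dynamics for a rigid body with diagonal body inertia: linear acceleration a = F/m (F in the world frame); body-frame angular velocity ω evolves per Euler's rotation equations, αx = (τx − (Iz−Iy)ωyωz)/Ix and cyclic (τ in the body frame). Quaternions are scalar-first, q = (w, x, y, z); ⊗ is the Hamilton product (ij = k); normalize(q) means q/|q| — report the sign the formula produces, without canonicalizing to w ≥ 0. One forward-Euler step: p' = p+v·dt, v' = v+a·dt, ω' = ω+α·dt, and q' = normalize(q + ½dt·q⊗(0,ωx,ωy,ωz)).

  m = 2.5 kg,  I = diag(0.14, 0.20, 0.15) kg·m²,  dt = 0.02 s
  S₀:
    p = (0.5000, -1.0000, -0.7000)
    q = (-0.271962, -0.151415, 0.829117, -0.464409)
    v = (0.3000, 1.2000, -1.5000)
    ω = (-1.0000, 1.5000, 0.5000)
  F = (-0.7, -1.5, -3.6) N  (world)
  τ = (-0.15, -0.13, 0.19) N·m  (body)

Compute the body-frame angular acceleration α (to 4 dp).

precession coupling ω×(Iω) = (-0.0375, 0.0050, -0.0900)
α = I⁻¹(τ − ω×Iω) = (-0.8036, -0.6750, 1.8667)

α = (-0.8036, -0.6750, 1.8667)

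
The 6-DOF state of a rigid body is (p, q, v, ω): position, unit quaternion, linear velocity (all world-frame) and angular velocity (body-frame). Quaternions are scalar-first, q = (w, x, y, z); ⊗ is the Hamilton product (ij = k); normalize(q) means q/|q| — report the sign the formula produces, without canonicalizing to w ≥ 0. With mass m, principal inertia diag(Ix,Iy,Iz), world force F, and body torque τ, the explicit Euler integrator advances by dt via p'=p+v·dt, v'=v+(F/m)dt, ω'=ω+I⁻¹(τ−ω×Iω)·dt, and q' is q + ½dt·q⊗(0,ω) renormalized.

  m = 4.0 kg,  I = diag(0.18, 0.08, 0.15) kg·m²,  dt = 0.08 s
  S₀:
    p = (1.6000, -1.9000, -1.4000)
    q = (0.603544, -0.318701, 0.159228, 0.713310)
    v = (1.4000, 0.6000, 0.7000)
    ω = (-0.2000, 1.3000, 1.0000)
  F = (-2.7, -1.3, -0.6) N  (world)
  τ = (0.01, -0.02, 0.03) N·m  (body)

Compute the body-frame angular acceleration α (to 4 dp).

ω×(Iω) gyroscopic = (0.0910, -0.0060, 0.0260)
(τ − ω×Iω)/I = (-0.4500, -0.1750, 0.0267)

α = (-0.4500, -0.1750, 0.0267)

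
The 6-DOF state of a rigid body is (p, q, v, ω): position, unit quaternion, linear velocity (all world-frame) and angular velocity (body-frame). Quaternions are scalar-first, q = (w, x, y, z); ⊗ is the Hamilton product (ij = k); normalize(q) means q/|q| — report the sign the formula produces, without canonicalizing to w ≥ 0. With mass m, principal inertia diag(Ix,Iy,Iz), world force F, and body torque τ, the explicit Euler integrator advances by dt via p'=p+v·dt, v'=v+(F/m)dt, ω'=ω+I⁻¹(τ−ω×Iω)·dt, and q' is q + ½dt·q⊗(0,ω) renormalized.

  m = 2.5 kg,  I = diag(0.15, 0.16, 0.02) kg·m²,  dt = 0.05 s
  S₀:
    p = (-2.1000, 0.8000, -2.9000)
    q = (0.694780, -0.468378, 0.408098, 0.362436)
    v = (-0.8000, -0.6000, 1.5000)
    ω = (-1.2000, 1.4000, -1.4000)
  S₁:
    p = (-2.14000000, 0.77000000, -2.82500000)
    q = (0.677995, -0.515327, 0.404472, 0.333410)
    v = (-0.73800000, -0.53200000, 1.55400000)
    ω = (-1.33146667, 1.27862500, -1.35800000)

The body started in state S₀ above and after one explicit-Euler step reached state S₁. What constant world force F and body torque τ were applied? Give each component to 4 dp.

rate change Δω = (-0.13146667, -0.12137500, 0.04200000)
applied torque τ = (-0.1200, -0.1700, 0.0000)
velocity change Δv = (0.06200000, 0.06800000, 0.05400000)
applied force F = (3.1000, 3.4000, 2.7000)

F = (3.1000, 3.4000, 2.7000)
τ = (-0.1200, -0.1700, 0.0000)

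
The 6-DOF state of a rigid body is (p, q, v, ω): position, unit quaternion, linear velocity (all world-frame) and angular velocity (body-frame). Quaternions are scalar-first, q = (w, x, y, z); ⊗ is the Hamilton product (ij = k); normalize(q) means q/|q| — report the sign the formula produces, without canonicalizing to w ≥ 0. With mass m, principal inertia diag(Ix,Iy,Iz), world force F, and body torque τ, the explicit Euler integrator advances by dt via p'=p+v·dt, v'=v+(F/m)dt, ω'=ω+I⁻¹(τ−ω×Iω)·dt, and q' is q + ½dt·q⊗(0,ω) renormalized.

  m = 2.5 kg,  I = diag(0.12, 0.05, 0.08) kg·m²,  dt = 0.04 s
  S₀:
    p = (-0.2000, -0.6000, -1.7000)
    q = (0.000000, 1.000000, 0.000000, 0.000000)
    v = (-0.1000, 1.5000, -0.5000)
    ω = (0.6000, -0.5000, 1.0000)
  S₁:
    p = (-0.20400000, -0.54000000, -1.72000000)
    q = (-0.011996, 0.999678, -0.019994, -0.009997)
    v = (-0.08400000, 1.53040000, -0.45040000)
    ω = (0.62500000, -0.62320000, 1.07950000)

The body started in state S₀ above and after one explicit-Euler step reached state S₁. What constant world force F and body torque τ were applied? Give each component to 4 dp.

rate change Δω = (0.02500000, -0.12320000, 0.07950000)
gyro term ω₀×Iω₀ = (-0.0150, 0.0240, 0.0210)
applied torque τ = (0.0600, -0.1300, 0.1800)
velocity change Δv = (0.01600000, 0.03040000, 0.04960000)
m·(v₁−v₀)/dt = (1.0000, 1.9000, 3.1000)

F = (1.0000, 1.9000, 3.1000)
τ = (0.0600, -0.1300, 0.1800)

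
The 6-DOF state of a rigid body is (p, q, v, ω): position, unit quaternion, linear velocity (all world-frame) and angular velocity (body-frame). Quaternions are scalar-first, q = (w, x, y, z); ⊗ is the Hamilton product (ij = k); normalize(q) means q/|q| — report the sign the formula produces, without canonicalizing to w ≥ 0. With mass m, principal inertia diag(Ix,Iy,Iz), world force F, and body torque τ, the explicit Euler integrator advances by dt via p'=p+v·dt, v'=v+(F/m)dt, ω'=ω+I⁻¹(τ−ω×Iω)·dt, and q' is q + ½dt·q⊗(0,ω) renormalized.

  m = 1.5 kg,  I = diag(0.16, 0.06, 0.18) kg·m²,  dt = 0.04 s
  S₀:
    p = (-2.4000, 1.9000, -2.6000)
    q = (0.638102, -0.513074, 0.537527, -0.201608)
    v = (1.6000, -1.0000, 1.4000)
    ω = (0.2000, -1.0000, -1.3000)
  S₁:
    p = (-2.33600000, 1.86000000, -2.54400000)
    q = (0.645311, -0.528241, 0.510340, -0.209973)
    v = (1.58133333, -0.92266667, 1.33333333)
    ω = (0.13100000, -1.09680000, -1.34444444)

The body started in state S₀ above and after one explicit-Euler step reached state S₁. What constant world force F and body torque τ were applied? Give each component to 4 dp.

F = (-0.7000, 2.9000, -2.5000)
τ = (-0.1200, -0.1400, -0.1800)

rate change Δω = (-0.06900000, -0.09680000, -0.04444444)
gyro term ω₀×Iω₀ = (0.1560, 0.0052, 0.0200)
I·α + gyro = (-0.1200, -0.1400, -0.1800)
velocity change Δv = (-0.01866667, 0.07733333, -0.06666667)
F = m·Δv/dt = (-0.7000, 2.9000, -2.5000)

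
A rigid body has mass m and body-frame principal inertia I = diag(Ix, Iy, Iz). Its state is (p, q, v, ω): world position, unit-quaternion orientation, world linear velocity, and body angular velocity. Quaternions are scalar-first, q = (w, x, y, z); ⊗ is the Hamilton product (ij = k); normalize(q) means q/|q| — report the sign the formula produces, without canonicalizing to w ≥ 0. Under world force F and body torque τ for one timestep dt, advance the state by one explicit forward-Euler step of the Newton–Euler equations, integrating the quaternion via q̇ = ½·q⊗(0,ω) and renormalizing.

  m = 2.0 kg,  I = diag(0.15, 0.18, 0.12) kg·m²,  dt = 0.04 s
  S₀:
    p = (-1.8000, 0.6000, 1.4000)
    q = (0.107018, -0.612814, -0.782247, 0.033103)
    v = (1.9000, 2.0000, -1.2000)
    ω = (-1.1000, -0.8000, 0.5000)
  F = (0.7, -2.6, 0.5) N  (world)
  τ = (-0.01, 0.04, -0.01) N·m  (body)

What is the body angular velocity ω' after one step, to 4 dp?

gyro term ω×Iω = (0.0240, -0.0165, 0.0264)
(τ − ω×Iω)/I = (-0.2267, 0.3139, -0.3033)
new body rate ω' = (-1.1091, -0.7874, 0.4879)

ω' = (-1.1091, -0.7874, 0.4879)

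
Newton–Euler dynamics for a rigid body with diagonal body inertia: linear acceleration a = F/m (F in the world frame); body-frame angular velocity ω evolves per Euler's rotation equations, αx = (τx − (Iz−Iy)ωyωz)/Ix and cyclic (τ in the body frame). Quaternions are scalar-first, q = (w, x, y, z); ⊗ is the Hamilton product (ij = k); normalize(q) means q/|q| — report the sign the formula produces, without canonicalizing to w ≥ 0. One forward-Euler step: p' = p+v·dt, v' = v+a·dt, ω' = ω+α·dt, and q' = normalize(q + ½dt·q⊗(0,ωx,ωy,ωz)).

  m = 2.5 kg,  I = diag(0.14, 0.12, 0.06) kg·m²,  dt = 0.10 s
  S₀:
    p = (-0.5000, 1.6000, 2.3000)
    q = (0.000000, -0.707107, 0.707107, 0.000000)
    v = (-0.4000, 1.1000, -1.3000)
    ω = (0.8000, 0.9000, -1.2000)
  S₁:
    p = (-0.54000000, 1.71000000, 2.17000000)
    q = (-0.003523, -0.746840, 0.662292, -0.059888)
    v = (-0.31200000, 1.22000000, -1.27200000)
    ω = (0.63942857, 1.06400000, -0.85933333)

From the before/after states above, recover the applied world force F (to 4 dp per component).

velocity change Δv = (0.08800000, 0.12000000, 0.02800000)
F = m·Δv/dt = (2.2000, 3.0000, 0.7000)

F = (2.2000, 3.0000, 0.7000)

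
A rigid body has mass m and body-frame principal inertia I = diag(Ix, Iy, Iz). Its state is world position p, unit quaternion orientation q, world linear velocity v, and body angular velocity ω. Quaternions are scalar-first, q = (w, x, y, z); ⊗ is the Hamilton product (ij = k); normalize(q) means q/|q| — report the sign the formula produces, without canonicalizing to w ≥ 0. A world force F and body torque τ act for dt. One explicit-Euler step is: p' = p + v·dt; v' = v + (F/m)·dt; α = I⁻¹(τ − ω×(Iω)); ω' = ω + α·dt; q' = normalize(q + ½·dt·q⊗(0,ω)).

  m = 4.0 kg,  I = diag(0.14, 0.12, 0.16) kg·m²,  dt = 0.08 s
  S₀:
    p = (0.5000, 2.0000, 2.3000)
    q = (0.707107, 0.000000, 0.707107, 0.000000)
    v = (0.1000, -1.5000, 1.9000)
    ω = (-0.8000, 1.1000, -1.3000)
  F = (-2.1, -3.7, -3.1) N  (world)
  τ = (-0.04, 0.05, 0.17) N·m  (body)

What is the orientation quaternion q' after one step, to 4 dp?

Hamilton product q⊗(0,ω) = (-0.7778177, -1.4849247, 0.7778177, -0.3535535)
q + ½dt·q⊗(0,ω), renormalized = (0.6741, -0.0592, 0.7361, -0.0141)

q' = (0.6741, -0.0592, 0.7361, -0.0141)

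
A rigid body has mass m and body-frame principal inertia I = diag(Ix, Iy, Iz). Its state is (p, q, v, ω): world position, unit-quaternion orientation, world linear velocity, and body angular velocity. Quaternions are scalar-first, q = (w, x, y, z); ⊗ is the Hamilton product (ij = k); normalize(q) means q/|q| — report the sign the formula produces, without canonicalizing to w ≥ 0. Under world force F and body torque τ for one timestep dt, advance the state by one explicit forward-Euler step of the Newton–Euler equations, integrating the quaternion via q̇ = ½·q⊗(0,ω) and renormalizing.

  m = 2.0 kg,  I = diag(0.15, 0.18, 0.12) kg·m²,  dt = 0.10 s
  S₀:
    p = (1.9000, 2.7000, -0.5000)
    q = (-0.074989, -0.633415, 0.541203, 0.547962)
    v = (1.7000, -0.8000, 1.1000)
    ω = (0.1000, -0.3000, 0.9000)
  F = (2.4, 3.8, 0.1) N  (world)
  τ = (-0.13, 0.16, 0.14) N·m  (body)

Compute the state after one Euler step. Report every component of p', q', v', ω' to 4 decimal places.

p' = (2.0700, 2.6200, -0.3900)
q' = (-0.0883, -0.6005, 0.5729, 0.5508)
v' = (1.8200, -0.6100, 1.1050)
ω' = (0.0025, -0.2126, 1.0174)

a = F/m = (1.2000, 1.9000, 0.0500)
p + v·dt = (2.0700, 2.6200, -0.3900)
v' = v + a·dt = (1.8200, -0.6100, 1.1050)
precession coupling ω×(Iω) = (0.0162, 0.0027, -0.0009)
α = I⁻¹(τ − ω×Iω) = (-0.9747, 0.8739, 1.1742)
new body rate ω' = (0.0025, -0.2126, 1.0174)
q⊗(0,ω) = (-0.2674634, 0.6439724, 0.6473664, 0.0684141)
q + ½dt·q⊗(0,ω), renormalized = (-0.0883, -0.6005, 0.5729, 0.5508)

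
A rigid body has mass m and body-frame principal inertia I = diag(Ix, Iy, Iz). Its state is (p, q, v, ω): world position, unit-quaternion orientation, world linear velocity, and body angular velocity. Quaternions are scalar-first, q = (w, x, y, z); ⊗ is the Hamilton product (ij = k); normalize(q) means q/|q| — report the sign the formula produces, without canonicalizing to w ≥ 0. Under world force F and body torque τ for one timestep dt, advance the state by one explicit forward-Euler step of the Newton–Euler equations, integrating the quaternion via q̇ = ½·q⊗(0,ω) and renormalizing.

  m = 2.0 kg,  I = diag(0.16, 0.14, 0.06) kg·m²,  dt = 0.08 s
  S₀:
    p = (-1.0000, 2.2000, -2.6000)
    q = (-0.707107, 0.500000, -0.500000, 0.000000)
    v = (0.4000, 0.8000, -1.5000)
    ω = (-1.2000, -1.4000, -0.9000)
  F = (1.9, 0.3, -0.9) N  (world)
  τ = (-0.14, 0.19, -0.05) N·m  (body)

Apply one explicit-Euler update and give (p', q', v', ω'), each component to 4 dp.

a = F/m = (0.9500, 0.1500, -0.4500)
p' = p + v·dt = (-0.9680, 2.2640, -2.7200)
new velocity v' = (0.4760, 0.8120, -1.5360)
precession coupling ω×(Iω) = (-0.1008, 0.1080, -0.0336)
angular accel α = (-0.2450, 0.5857, -0.2733)
ω + α·dt = (-1.2196, -1.3531, -0.9219)
2q̇ = q⊗(0,ω) = (-0.1000000, 1.2985284, 1.4399498, -0.6636037)
q + ½dt·q⊗(0,ω), renormalized = (-0.7087, 0.5501, -0.4409, -0.0265)

p' = (-0.9680, 2.2640, -2.7200)
q' = (-0.7087, 0.5501, -0.4409, -0.0265)
v' = (0.4760, 0.8120, -1.5360)
ω' = (-1.2196, -1.3531, -0.9219)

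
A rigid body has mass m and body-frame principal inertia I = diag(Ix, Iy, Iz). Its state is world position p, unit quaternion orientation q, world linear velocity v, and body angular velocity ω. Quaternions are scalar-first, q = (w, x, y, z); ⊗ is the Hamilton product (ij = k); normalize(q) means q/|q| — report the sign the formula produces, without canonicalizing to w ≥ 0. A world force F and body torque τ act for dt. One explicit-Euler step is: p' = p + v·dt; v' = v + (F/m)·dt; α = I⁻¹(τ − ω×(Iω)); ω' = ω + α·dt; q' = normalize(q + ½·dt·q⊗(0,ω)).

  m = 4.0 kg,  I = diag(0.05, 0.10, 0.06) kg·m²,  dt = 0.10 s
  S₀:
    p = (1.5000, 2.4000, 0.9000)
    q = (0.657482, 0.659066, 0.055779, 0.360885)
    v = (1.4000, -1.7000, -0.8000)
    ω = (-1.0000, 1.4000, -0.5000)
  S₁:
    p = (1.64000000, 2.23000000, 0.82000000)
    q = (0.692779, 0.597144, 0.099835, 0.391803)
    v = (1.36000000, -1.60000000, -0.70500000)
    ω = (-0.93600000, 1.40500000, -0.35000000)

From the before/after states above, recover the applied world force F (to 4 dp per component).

F = (-1.6000, 4.0000, 3.8000)

velocity change Δv = (-0.04000000, 0.10000000, 0.09500000)
applied force F = (-1.6000, 4.0000, 3.8000)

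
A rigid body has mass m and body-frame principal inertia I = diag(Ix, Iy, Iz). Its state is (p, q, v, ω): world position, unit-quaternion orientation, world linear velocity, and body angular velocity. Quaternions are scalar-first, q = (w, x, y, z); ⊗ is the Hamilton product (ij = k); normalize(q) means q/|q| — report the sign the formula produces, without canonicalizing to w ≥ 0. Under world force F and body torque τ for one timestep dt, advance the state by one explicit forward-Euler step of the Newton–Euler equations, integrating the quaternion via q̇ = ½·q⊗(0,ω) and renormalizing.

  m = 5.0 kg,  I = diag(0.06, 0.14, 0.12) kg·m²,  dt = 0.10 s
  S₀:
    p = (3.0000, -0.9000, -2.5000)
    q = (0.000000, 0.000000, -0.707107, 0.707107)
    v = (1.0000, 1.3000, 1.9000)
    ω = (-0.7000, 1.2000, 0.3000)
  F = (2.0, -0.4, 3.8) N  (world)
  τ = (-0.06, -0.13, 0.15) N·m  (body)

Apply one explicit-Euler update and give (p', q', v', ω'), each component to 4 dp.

p' = (3.1000, -0.7700, -2.3100)
q' = (0.0317, -0.0529, -0.7300, 0.6806)
v' = (1.0400, 1.2920, 1.9760)
ω' = (-0.7880, 1.0981, 0.4810)

a = (0.4000, -0.0800, 0.7600)
new position p' = (3.1000, -0.7700, -2.3100)
v + (F/m)dt = (1.0400, 1.2920, 1.9760)
angular accel α = (-0.8800, -1.0186, 1.8100)
ω + α·dt = (-0.7880, 1.0981, 0.4810)
Hamilton product q⊗(0,ω) = (0.6363963, -1.0606605, -0.4949749, -0.4949749)
updated quaternion q' = (0.0317, -0.0529, -0.7300, 0.6806)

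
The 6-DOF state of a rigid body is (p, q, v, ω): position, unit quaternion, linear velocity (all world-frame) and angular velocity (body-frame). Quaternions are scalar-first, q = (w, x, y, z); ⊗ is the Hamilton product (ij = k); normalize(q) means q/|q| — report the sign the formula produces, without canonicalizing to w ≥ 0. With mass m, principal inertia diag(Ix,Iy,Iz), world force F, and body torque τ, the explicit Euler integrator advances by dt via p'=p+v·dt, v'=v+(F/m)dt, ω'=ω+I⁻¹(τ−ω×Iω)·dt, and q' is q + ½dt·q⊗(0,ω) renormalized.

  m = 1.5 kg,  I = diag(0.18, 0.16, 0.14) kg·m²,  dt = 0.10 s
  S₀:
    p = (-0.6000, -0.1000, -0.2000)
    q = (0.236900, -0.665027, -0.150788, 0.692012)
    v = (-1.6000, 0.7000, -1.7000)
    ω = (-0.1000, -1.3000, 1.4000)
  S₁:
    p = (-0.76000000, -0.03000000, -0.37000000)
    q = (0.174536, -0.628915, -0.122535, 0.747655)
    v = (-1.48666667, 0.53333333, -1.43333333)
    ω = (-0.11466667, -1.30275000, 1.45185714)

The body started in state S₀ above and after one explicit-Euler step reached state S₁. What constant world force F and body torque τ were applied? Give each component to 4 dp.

velocity change Δv = (0.11333333, -0.16666667, 0.26666667)
applied force F = (1.7000, -2.5000, 4.0000)
ω₁ − ω₀ = (-0.01466667, -0.00275000, 0.05185714)
precession coupling = (0.0364, -0.0056, -0.0026)
τ = I·(Δω/dt) + ω₀×(Iω₀) = (0.0100, -0.0100, 0.0700)

F = (1.7000, -2.5000, 4.0000)
τ = (0.0100, -0.0100, 0.0700)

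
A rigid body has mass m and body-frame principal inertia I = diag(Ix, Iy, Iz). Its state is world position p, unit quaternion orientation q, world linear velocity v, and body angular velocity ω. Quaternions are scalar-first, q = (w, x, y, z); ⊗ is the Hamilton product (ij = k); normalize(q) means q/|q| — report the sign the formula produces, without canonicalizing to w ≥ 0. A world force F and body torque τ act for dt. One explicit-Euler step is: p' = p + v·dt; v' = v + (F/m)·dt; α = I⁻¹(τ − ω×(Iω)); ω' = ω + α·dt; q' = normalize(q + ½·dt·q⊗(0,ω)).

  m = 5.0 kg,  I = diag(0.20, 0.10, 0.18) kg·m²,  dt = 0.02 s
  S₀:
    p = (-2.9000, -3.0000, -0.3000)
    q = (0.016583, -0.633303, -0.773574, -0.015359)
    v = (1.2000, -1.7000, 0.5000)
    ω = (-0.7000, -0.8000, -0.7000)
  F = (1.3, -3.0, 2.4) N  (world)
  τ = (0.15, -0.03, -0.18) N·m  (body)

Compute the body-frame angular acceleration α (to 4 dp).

α = (0.5260, -0.3980, -0.6889)

gyro term ω×Iω = (0.0448, 0.0098, -0.0560)
angular accel α = (0.5260, -0.3980, -0.6889)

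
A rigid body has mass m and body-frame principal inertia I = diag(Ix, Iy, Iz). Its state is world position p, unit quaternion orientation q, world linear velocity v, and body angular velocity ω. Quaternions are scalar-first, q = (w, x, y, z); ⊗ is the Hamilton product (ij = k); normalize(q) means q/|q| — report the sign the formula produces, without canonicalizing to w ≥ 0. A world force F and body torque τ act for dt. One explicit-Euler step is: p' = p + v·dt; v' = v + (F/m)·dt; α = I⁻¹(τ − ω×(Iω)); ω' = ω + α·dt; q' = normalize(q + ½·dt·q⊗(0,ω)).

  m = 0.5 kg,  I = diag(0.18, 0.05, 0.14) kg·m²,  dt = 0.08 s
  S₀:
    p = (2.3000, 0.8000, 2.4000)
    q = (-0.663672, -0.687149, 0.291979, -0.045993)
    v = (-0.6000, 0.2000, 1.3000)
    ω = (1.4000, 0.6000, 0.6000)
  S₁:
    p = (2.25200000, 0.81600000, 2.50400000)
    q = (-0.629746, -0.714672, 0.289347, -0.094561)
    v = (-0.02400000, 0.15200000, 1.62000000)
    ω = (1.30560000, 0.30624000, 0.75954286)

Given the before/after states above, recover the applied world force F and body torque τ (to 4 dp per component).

F = (3.6000, -0.3000, 2.0000)
τ = (-0.1800, -0.1500, 0.1700)

ω₁ − ω₀ = (-0.09440000, -0.29376000, 0.15954286)
precession coupling = (0.0324, 0.0336, -0.1092)
applied torque τ = (-0.1800, -0.1500, 0.1700)
Δv = v₁−v₀ = (0.57600000, -0.04800000, 0.32000000)
applied force F = (3.6000, -0.3000, 2.0000)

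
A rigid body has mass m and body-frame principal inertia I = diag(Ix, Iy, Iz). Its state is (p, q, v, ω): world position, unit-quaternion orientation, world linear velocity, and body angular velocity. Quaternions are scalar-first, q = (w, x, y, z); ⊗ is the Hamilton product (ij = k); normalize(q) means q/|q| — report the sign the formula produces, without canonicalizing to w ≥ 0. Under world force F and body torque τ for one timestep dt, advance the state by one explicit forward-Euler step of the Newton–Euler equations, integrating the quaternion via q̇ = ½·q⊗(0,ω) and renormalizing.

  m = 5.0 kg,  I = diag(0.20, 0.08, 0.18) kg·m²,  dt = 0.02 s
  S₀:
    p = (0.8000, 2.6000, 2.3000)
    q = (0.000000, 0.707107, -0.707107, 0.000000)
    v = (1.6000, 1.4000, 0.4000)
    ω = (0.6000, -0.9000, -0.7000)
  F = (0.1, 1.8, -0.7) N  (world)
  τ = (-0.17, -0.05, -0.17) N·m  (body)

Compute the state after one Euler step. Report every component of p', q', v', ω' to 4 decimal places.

p' = (0.8320, 2.6280, 2.3080)
q' = (-0.0106, 0.7120, -0.7021, -0.0021)
v' = (1.6004, 1.4072, 0.3972)
ω' = (0.5767, -0.9104, -0.7261)

linear accel F/m = (0.0200, 0.3600, -0.1400)
p + v·dt = (0.8320, 2.6280, 2.3080)
new velocity v' = (1.6004, 1.4072, 0.3972)
α = I⁻¹(τ − ω×Iω) = (-1.1650, -0.5200, -1.3044)
new body rate ω' = (0.5767, -0.9104, -0.7261)
2q̇ = q⊗(0,ω) = (-1.0606605, 0.4949749, 0.4949749, -0.2121321)
updated quaternion q' = (-0.0106, 0.7120, -0.7021, -0.0021)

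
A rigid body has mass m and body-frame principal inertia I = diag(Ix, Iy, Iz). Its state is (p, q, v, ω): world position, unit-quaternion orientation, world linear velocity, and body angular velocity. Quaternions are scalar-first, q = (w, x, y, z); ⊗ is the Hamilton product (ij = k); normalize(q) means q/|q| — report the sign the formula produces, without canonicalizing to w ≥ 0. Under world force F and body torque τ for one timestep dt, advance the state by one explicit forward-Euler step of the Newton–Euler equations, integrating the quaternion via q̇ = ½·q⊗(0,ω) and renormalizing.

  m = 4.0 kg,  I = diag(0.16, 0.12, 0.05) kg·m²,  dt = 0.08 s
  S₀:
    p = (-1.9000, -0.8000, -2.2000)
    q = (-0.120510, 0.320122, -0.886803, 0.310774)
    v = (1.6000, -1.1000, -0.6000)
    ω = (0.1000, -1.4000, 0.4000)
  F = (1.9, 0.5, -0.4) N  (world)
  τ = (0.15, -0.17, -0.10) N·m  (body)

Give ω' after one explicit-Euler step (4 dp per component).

ω' = (0.1554, -1.5163, 0.2310)

angular accel α = (0.6925, -1.4533, -2.1120)
ω + α·dt = (0.1554, -1.5163, 0.2310)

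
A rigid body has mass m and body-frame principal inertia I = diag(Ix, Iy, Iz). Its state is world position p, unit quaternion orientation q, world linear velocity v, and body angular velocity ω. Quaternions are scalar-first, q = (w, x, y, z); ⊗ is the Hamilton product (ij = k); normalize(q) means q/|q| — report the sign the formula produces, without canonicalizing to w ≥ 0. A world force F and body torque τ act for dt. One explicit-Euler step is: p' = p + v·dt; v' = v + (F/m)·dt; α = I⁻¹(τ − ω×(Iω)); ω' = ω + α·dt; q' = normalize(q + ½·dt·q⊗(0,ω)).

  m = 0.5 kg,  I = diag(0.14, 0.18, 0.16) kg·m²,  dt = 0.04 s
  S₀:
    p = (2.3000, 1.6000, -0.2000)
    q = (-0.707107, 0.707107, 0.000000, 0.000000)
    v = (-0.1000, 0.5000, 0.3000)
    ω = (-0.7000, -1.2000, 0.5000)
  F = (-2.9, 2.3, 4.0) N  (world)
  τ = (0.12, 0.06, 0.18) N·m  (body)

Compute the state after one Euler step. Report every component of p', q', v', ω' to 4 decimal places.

a = F/m = (-5.8000, 4.6000, 8.0000)
new position p' = (2.2960, 1.6200, -0.1880)
new velocity v' = (-0.3320, 0.6840, 0.6200)
ω×(Iω) gyroscopic = (0.0120, 0.0070, 0.0336)
α = I⁻¹(τ − ω×Iω) = (0.7714, 0.2944, 0.9150)
ω + α·dt = (-0.6691, -1.1882, 0.5366)
q⊗(0,ω) = (0.4949749, 0.4949749, 0.4949749, -1.2020819)
q + ½dt·q⊗(0,ω), renormalized = (-0.6969, 0.7167, 0.0099, -0.0240)

p' = (2.2960, 1.6200, -0.1880)
q' = (-0.6969, 0.7167, 0.0099, -0.0240)
v' = (-0.3320, 0.6840, 0.6200)
ω' = (-0.6691, -1.1882, 0.5366)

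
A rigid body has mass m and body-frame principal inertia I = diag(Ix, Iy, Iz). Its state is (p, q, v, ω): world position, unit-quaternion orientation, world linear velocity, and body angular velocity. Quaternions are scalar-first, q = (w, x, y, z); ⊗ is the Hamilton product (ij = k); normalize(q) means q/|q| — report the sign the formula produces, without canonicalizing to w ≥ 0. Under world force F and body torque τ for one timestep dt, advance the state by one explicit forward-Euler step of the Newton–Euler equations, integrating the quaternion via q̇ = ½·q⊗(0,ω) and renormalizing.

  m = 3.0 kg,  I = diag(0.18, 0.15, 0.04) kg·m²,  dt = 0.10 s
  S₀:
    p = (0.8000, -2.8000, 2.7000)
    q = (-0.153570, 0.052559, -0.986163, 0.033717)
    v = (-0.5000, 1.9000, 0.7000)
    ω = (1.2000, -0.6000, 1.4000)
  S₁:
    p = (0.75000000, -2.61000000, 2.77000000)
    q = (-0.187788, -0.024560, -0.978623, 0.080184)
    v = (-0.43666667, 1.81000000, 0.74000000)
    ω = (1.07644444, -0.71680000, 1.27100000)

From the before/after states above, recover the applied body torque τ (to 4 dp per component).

τ = (-0.1300, 0.0600, -0.0300)

Δω = ω₁−ω₀ = (-0.12355556, -0.11680000, -0.12900000)
ω₀×(Iω₀) = (0.0924, 0.2352, 0.0216)
τ = I·(Δω/dt) + ω₀×(Iω₀) = (-0.1300, 0.0600, -0.0300)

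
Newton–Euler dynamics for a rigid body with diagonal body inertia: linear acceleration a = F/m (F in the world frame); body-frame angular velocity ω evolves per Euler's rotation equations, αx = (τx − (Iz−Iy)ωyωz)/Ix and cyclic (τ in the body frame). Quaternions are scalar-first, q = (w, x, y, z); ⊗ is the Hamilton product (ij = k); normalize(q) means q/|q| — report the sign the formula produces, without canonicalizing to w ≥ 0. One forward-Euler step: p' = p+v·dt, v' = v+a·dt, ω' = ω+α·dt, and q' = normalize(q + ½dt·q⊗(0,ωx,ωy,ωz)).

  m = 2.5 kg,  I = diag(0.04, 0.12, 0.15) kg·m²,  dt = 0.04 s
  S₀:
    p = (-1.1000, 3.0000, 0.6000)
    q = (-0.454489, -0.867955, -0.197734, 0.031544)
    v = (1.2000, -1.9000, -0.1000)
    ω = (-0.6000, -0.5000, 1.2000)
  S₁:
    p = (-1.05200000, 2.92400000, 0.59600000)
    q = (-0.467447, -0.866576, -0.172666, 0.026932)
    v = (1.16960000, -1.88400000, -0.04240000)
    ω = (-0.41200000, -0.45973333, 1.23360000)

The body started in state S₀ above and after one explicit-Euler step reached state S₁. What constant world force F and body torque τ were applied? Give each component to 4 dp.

ω₁ − ω₀ = (0.18800000, 0.04026667, 0.03360000)
I·α + gyro = (0.1700, 0.2000, 0.1500)
velocity change Δv = (-0.03040000, 0.01600000, 0.05760000)
F = m·Δv/dt = (-1.9000, 1.0000, 3.6000)

F = (-1.9000, 1.0000, 3.6000)
τ = (0.1700, 0.2000, 0.1500)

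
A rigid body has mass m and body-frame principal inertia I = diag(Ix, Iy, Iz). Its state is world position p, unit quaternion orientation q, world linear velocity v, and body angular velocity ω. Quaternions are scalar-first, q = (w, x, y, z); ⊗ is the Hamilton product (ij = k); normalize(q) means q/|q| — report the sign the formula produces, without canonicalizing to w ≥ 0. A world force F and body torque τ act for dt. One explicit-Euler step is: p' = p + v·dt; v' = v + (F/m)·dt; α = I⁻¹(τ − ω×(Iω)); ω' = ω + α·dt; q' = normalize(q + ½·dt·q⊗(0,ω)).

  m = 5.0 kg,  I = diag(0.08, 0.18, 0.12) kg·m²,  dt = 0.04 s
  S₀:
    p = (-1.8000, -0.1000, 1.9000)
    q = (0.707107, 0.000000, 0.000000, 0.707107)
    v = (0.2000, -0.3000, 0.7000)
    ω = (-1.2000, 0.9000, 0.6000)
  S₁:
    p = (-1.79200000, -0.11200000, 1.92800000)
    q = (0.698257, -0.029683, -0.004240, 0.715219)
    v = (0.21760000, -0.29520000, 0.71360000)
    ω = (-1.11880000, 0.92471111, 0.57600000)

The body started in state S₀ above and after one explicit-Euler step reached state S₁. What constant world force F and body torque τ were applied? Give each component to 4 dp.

F = (2.2000, 0.6000, 1.7000)
τ = (0.1300, 0.1400, -0.1800)

ω₁ − ω₀ = (0.08120000, 0.02471111, -0.02400000)
gyro term ω₀×Iω₀ = (-0.0324, 0.0288, -0.1080)
applied torque τ = (0.1300, 0.1400, -0.1800)
v₁ − v₀ = (0.01760000, 0.00480000, 0.01360000)
F = m·Δv/dt = (2.2000, 0.6000, 1.7000)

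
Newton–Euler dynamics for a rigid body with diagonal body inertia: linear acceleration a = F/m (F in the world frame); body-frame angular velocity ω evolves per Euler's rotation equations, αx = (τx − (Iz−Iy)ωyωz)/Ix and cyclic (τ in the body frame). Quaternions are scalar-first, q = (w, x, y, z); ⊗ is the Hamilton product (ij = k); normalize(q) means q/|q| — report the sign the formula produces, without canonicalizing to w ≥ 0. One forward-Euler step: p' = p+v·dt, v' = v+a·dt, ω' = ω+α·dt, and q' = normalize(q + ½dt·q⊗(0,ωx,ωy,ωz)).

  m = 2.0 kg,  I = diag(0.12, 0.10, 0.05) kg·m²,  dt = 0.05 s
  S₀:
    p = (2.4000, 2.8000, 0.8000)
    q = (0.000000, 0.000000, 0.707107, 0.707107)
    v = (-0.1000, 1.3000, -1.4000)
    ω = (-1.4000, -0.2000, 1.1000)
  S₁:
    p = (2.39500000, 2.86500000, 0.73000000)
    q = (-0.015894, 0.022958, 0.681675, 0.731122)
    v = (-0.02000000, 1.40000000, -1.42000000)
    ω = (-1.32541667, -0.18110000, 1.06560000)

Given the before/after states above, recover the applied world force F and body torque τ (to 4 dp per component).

F = (3.2000, 4.0000, -0.8000)
τ = (0.1900, -0.0700, -0.0400)

v₁ − v₀ = (0.08000000, 0.10000000, -0.02000000)
applied force F = (3.2000, 4.0000, -0.8000)
Δω = ω₁−ω₀ = (0.07458333, 0.01890000, -0.03440000)
ω₀×(Iω₀) = (0.0110, -0.1078, -0.0056)
applied torque τ = (0.1900, -0.0700, -0.0400)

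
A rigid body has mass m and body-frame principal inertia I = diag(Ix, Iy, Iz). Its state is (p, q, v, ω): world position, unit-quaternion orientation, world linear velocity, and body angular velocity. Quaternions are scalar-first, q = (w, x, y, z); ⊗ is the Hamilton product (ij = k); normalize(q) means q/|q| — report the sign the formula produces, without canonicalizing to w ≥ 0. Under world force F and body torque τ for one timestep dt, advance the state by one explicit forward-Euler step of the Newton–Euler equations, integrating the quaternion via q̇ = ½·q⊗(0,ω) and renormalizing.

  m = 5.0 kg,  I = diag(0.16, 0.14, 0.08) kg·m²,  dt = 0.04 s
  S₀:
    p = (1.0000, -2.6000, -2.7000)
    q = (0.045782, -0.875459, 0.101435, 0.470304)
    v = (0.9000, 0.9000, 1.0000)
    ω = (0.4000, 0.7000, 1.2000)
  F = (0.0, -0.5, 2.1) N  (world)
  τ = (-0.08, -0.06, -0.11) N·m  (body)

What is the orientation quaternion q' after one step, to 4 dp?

q⊗(0,ω) = (-0.2851857, -0.1891780, 1.2707198, -0.5984569)
updated quaternion q' = (0.0401, -0.8789, 0.1268, 0.4581)

q' = (0.0401, -0.8789, 0.1268, 0.4581)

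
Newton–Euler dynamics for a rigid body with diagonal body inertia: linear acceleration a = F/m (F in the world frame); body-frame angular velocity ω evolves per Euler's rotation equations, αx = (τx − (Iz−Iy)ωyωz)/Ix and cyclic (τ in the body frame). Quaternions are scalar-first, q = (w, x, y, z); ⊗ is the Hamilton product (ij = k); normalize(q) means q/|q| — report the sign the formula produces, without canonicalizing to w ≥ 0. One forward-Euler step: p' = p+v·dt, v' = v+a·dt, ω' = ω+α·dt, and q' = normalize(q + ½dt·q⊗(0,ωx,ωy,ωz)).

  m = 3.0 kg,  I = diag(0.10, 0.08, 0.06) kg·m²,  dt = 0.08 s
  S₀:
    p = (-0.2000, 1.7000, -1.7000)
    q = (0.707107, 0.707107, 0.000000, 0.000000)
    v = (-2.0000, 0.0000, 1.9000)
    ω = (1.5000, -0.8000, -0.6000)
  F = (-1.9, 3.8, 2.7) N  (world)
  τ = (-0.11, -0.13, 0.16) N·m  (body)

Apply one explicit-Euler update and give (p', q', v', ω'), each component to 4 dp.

p' = (-0.3600, 1.7000, -1.5480)
q' = (0.6630, 0.7476, -0.0056, -0.0395)
v' = (-2.0507, 0.1013, 1.9720)
ω' = (1.4197, -0.8940, -0.4187)

angular accel α = (-1.0040, -1.1750, 2.2667)
ω' = ω + α·dt = (1.4197, -0.8940, -0.4187)
Hamilton product q⊗(0,ω) = (-1.0606605, 1.0606605, -0.1414214, -0.9899498)
q' = normalize(q + ½dt·q⊗(0,ω)) = (0.6630, 0.7476, -0.0056, -0.0395)
linear accel F/m = (-0.6333, 1.2667, 0.9000)
new position p' = (-0.3600, 1.7000, -1.5480)
new velocity v' = (-2.0507, 0.1013, 1.9720)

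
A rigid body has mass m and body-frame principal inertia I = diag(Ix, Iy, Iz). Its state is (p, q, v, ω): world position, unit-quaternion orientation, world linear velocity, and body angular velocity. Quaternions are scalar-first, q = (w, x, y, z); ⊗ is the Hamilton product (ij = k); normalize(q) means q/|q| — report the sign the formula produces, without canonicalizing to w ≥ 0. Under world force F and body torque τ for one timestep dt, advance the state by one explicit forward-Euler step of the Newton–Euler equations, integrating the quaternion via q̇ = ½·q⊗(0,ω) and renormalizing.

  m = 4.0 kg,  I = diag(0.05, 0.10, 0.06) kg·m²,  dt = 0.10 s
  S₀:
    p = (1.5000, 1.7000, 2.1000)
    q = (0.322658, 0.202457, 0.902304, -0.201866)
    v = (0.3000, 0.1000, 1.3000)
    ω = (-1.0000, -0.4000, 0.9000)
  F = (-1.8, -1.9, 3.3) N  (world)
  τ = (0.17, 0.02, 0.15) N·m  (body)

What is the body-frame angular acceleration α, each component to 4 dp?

gyro term ω×Iω = (0.0144, 0.0090, 0.0200)
angular accel α = (3.1120, 0.1100, 2.1667)

α = (3.1120, 0.1100, 2.1667)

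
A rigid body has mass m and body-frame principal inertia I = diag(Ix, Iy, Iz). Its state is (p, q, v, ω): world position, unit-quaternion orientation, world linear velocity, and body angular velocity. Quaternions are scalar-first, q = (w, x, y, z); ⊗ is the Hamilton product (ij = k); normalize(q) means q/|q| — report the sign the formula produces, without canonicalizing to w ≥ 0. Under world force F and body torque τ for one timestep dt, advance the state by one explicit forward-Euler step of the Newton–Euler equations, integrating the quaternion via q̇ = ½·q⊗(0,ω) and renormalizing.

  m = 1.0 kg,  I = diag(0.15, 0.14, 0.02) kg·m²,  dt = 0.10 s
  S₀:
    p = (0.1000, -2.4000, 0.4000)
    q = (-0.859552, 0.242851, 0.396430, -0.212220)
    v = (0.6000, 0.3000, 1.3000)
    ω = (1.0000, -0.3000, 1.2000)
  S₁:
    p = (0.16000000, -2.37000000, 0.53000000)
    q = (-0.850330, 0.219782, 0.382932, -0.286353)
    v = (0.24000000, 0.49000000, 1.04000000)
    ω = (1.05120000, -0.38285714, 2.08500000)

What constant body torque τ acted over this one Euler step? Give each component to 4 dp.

Δω = ω₁−ω₀ = (0.05120000, -0.08285714, 0.88500000)
gyro term ω₀×Iω₀ = (0.0432, 0.1560, 0.0030)
τ = I·(Δω/dt) + ω₀×(Iω₀) = (0.1200, 0.0400, 0.1800)

τ = (0.1200, 0.0400, 0.1800)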